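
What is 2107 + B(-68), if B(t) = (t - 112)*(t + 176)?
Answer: -17333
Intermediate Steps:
B(t) = (-112 + t)*(176 + t)
2107 + B(-68) = 2107 + (-19712 + (-68)² + 64*(-68)) = 2107 + (-19712 + 4624 - 4352) = 2107 - 19440 = -17333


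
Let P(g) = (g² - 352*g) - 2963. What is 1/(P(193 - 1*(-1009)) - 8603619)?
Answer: -1/7584882 ≈ -1.3184e-7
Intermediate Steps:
P(g) = -2963 + g² - 352*g
1/(P(193 - 1*(-1009)) - 8603619) = 1/((-2963 + (193 - 1*(-1009))² - 352*(193 - 1*(-1009))) - 8603619) = 1/((-2963 + (193 + 1009)² - 352*(193 + 1009)) - 8603619) = 1/((-2963 + 1202² - 352*1202) - 8603619) = 1/((-2963 + 1444804 - 423104) - 8603619) = 1/(1018737 - 8603619) = 1/(-7584882) = -1/7584882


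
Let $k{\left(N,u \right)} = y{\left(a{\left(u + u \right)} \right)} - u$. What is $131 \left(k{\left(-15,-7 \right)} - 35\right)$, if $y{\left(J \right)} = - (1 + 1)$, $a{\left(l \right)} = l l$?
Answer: $-3930$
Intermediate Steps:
$a{\left(l \right)} = l^{2}$
$y{\left(J \right)} = -2$ ($y{\left(J \right)} = \left(-1\right) 2 = -2$)
$k{\left(N,u \right)} = -2 - u$
$131 \left(k{\left(-15,-7 \right)} - 35\right) = 131 \left(\left(-2 - -7\right) - 35\right) = 131 \left(\left(-2 + 7\right) - 35\right) = 131 \left(5 - 35\right) = 131 \left(-30\right) = -3930$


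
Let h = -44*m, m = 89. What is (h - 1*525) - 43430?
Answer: -47871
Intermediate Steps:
h = -3916 (h = -44*89 = -3916)
(h - 1*525) - 43430 = (-3916 - 1*525) - 43430 = (-3916 - 525) - 43430 = -4441 - 43430 = -47871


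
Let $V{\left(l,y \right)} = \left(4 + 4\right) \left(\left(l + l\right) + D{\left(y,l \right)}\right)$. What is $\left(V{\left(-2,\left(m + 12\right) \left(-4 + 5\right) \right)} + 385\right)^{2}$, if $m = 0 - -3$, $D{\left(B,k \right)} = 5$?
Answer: $154449$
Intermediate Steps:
$m = 3$ ($m = 0 + 3 = 3$)
$V{\left(l,y \right)} = 40 + 16 l$ ($V{\left(l,y \right)} = \left(4 + 4\right) \left(\left(l + l\right) + 5\right) = 8 \left(2 l + 5\right) = 8 \left(5 + 2 l\right) = 40 + 16 l$)
$\left(V{\left(-2,\left(m + 12\right) \left(-4 + 5\right) \right)} + 385\right)^{2} = \left(\left(40 + 16 \left(-2\right)\right) + 385\right)^{2} = \left(\left(40 - 32\right) + 385\right)^{2} = \left(8 + 385\right)^{2} = 393^{2} = 154449$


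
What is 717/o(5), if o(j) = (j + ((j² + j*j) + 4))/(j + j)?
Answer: 7170/59 ≈ 121.53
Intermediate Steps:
o(j) = (4 + j + 2*j²)/(2*j) (o(j) = (j + ((j² + j²) + 4))/((2*j)) = (j + (2*j² + 4))*(1/(2*j)) = (j + (4 + 2*j²))*(1/(2*j)) = (4 + j + 2*j²)*(1/(2*j)) = (4 + j + 2*j²)/(2*j))
717/o(5) = 717/(½ + 5 + 2/5) = 717/(½ + 5 + 2*(⅕)) = 717/(½ + 5 + ⅖) = 717/(59/10) = 717*(10/59) = 7170/59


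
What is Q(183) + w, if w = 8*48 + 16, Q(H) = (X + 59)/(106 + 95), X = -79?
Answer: 80380/201 ≈ 399.90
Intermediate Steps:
Q(H) = -20/201 (Q(H) = (-79 + 59)/(106 + 95) = -20/201)
w = 400 (w = 384 + 16 = 400)
Q(183) + w = -20/201 + 400 = 80380/201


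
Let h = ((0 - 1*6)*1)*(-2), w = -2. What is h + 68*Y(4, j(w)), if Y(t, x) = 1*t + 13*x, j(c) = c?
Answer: -1484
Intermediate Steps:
Y(t, x) = t + 13*x
h = 12 (h = ((0 - 6)*1)*(-2) = -6*1*(-2) = -6*(-2) = 12)
h + 68*Y(4, j(w)) = 12 + 68*(4 + 13*(-2)) = 12 + 68*(4 - 26) = 12 + 68*(-22) = 12 - 1496 = -1484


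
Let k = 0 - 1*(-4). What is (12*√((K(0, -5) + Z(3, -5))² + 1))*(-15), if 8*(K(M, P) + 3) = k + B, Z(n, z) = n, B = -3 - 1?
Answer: -180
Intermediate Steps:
B = -4
k = 4 (k = 0 + 4 = 4)
K(M, P) = -3 (K(M, P) = -3 + (4 - 4)/8 = -3 + (⅛)*0 = -3 + 0 = -3)
(12*√((K(0, -5) + Z(3, -5))² + 1))*(-15) = (12*√((-3 + 3)² + 1))*(-15) = (12*√(0² + 1))*(-15) = (12*√(0 + 1))*(-15) = (12*√1)*(-15) = (12*1)*(-15) = 12*(-15) = -180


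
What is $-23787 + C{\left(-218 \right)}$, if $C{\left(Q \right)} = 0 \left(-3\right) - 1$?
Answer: $-23788$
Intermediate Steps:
$C{\left(Q \right)} = -1$ ($C{\left(Q \right)} = 0 - 1 = -1$)
$-23787 + C{\left(-218 \right)} = -23787 - 1 = -23788$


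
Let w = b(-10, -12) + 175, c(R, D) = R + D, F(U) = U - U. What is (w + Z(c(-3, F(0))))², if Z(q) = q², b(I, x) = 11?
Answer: 38025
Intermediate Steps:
F(U) = 0
c(R, D) = D + R
w = 186 (w = 11 + 175 = 186)
(w + Z(c(-3, F(0))))² = (186 + (0 - 3)²)² = (186 + (-3)²)² = (186 + 9)² = 195² = 38025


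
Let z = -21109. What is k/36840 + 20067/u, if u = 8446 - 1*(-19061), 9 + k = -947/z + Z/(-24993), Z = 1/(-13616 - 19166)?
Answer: 852094131636777633173/1168404134130195838128 ≈ 0.72928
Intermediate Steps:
Z = -1/32782 (Z = 1/(-32782) = -1/32782 ≈ -3.0505e-5)
k = -154879436290775/17295036983334 (k = -9 + (-947/(-21109) - 1/32782/(-24993)) = -9 + (-947*(-1/21109) - 1/32782*(-1/24993)) = -9 + (947/21109 + 1/819320526) = -9 + 775896559231/17295036983334 = -154879436290775/17295036983334 ≈ -8.9551)
u = 27507 (u = 8446 + 19061 = 27507)
k/36840 + 20067/u = -154879436290775/17295036983334/36840 + 20067/27507 = -154879436290775/17295036983334*1/36840 + 20067*(1/27507) = -30975887258155/127429832493204912 + 6689/9169 = 852094131636777633173/1168404134130195838128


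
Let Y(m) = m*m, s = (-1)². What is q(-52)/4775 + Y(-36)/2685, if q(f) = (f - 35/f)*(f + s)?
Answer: 45818421/44445700 ≈ 1.0309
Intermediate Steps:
s = 1
q(f) = (1 + f)*(f - 35/f) (q(f) = (f - 35/f)*(f + 1) = (f - 35/f)*(1 + f) = (1 + f)*(f - 35/f))
Y(m) = m²
q(-52)/4775 + Y(-36)/2685 = (-35 - 52 + (-52)² - 35/(-52))/4775 + (-36)²/2685 = (-35 - 52 + 2704 - 35*(-1/52))*(1/4775) + 1296*(1/2685) = (-35 - 52 + 2704 + 35/52)*(1/4775) + 432/895 = (136119/52)*(1/4775) + 432/895 = 136119/248300 + 432/895 = 45818421/44445700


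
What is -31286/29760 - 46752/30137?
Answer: -1167102851/448438560 ≈ -2.6026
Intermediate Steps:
-31286/29760 - 46752/30137 = -31286*1/29760 - 46752*1/30137 = -15643/14880 - 46752/30137 = -1167102851/448438560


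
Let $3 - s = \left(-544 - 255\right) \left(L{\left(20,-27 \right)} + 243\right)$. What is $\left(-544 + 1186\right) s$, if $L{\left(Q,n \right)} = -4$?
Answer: $122598888$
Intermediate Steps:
$s = 190964$ ($s = 3 - \left(-544 - 255\right) \left(-4 + 243\right) = 3 - \left(-799\right) 239 = 3 - -190961 = 3 + 190961 = 190964$)
$\left(-544 + 1186\right) s = \left(-544 + 1186\right) 190964 = 642 \cdot 190964 = 122598888$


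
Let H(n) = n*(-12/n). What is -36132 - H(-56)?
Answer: -36120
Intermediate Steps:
H(n) = -12
-36132 - H(-56) = -36132 - 1*(-12) = -36132 + 12 = -36120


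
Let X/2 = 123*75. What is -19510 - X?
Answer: -37960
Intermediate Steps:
X = 18450 (X = 2*(123*75) = 2*9225 = 18450)
-19510 - X = -19510 - 1*18450 = -19510 - 18450 = -37960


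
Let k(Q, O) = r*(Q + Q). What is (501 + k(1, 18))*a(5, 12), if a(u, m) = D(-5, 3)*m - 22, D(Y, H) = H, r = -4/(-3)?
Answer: 21154/3 ≈ 7051.3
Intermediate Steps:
r = 4/3 (r = -4*(-⅓) = 4/3 ≈ 1.3333)
k(Q, O) = 8*Q/3 (k(Q, O) = 4*(Q + Q)/3 = 4*(2*Q)/3 = 8*Q/3)
a(u, m) = -22 + 3*m (a(u, m) = 3*m - 22 = -22 + 3*m)
(501 + k(1, 18))*a(5, 12) = (501 + (8/3)*1)*(-22 + 3*12) = (501 + 8/3)*(-22 + 36) = (1511/3)*14 = 21154/3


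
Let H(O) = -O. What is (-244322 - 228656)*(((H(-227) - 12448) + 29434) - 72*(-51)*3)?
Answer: -13351695962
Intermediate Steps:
(-244322 - 228656)*(((H(-227) - 12448) + 29434) - 72*(-51)*3) = (-244322 - 228656)*(((-1*(-227) - 12448) + 29434) - 72*(-51)*3) = -472978*(((227 - 12448) + 29434) + 3672*3) = -472978*((-12221 + 29434) + 11016) = -472978*(17213 + 11016) = -472978*28229 = -13351695962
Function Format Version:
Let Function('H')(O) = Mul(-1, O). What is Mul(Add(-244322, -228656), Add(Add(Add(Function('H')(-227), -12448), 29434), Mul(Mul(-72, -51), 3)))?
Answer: -13351695962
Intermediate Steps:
Mul(Add(-244322, -228656), Add(Add(Add(Function('H')(-227), -12448), 29434), Mul(Mul(-72, -51), 3))) = Mul(Add(-244322, -228656), Add(Add(Add(Mul(-1, -227), -12448), 29434), Mul(Mul(-72, -51), 3))) = Mul(-472978, Add(Add(Add(227, -12448), 29434), Mul(3672, 3))) = Mul(-472978, Add(Add(-12221, 29434), 11016)) = Mul(-472978, Add(17213, 11016)) = Mul(-472978, 28229) = -13351695962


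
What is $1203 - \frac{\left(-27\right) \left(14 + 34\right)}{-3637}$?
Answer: $\frac{4374015}{3637} \approx 1202.6$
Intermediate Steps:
$1203 - \frac{\left(-27\right) \left(14 + 34\right)}{-3637} = 1203 - \left(-27\right) 48 \left(- \frac{1}{3637}\right) = 1203 - \left(-1296\right) \left(- \frac{1}{3637}\right) = 1203 - \frac{1296}{3637} = \frac{4374015}{3637}$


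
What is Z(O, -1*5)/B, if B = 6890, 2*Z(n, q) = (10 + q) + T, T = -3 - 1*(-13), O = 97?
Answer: 3/2756 ≈ 0.0010885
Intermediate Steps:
T = 10 (T = -3 + 13 = 10)
Z(n, q) = 10 + q/2 (Z(n, q) = ((10 + q) + 10)/2 = (20 + q)/2 = 10 + q/2)
Z(O, -1*5)/B = (10 + (-1*5)/2)/6890 = (10 + (½)*(-5))*(1/6890) = (10 - 5/2)*(1/6890) = (15/2)*(1/6890) = 3/2756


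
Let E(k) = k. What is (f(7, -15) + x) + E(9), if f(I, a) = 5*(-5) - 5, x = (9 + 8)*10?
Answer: 149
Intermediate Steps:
x = 170 (x = 17*10 = 170)
f(I, a) = -30 (f(I, a) = -25 - 5 = -30)
(f(7, -15) + x) + E(9) = (-30 + 170) + 9 = 140 + 9 = 149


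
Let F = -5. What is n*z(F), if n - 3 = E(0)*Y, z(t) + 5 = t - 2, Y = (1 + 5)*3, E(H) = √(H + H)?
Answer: -36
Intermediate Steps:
E(H) = √2*√H (E(H) = √(2*H) = √2*√H)
Y = 18 (Y = 6*3 = 18)
z(t) = -7 + t (z(t) = -5 + (t - 2) = -5 + (-2 + t) = -7 + t)
n = 3 (n = 3 + (√2*√0)*18 = 3 + (√2*0)*18 = 3 + 0*18 = 3 + 0 = 3)
n*z(F) = 3*(-7 - 5) = 3*(-12) = -36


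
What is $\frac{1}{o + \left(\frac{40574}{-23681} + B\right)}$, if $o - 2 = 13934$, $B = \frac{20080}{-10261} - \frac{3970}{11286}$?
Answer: $\frac{1371196751463}{19103482914416441} \approx 7.1777 \cdot 10^{-5}$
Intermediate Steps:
$B = - \frac{133679525}{57902823}$ ($B = 20080 \left(- \frac{1}{10261}\right) - \frac{1985}{5643} = - \frac{20080}{10261} - \frac{1985}{5643} = - \frac{133679525}{57902823} \approx -2.3087$)
$o = 13936$ ($o = 2 + 13934 = 13936$)
$\frac{1}{o + \left(\frac{40574}{-23681} + B\right)} = \frac{1}{13936 - \left(\frac{133679525}{57902823} - \frac{40574}{-23681}\right)} = \frac{1}{13936 + \left(40574 \left(- \frac{1}{23681}\right) - \frac{133679525}{57902823}\right)} = \frac{1}{13936 - \frac{5515013971927}{1371196751463}} = \frac{1}{\frac{19103482914416441}{1371196751463}} = \frac{1371196751463}{19103482914416441}$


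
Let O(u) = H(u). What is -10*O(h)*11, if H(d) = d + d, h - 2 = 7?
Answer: -1980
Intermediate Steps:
h = 9 (h = 2 + 7 = 9)
H(d) = 2*d
O(u) = 2*u
-10*O(h)*11 = -20*9*11 = -10*18*11 = -180*11 = -1980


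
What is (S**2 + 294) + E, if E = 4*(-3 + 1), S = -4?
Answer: 302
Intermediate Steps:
E = -8 (E = 4*(-2) = -8)
(S**2 + 294) + E = ((-4)**2 + 294) - 8 = (16 + 294) - 8 = 310 - 8 = 302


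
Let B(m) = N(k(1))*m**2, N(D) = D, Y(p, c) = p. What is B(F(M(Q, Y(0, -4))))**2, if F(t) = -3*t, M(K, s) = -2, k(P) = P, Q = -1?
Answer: 1296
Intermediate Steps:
B(m) = m**2 (B(m) = 1*m**2 = m**2)
B(F(M(Q, Y(0, -4))))**2 = ((-3*(-2))**2)**2 = (6**2)**2 = 36**2 = 1296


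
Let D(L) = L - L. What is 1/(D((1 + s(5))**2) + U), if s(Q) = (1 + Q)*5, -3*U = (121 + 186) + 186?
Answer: -3/493 ≈ -0.0060852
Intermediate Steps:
U = -493/3 (U = -((121 + 186) + 186)/3 = -(307 + 186)/3 = -1/3*493 = -493/3 ≈ -164.33)
s(Q) = 5 + 5*Q
D(L) = 0
1/(D((1 + s(5))**2) + U) = 1/(0 - 493/3) = 1/(-493/3) = -3/493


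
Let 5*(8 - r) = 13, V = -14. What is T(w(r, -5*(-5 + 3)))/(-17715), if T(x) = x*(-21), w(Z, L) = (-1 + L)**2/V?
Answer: -81/11810 ≈ -0.0068586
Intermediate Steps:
r = 27/5 (r = 8 - 1/5*13 = 8 - 13/5 = 27/5 ≈ 5.4000)
w(Z, L) = -(-1 + L)**2/14 (w(Z, L) = (-1 + L)**2/(-14) = (-1 + L)**2*(-1/14) = -(-1 + L)**2/14)
T(x) = -21*x
T(w(r, -5*(-5 + 3)))/(-17715) = -(-3)*(-1 - 5*(-5 + 3))**2/2/(-17715) = -(-3)*(-1 - 5*(-2))**2/2*(-1/17715) = -(-3)*(-1 + 10)**2/2*(-1/17715) = -(-3)*9**2/2*(-1/17715) = -(-3)*81/2*(-1/17715) = -21*(-81/14)*(-1/17715) = (243/2)*(-1/17715) = -81/11810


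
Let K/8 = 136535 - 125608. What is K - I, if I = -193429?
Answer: 280845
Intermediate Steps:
K = 87416 (K = 8*(136535 - 125608) = 8*10927 = 87416)
K - I = 87416 - 1*(-193429) = 87416 + 193429 = 280845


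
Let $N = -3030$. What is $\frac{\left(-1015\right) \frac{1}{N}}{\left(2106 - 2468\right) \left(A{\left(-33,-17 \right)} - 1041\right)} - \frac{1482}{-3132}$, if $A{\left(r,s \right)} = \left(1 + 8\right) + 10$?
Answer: $\frac{1318501367}{2786463144} \approx 0.47318$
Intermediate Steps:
$A{\left(r,s \right)} = 19$ ($A{\left(r,s \right)} = 9 + 10 = 19$)
$\frac{\left(-1015\right) \frac{1}{N}}{\left(2106 - 2468\right) \left(A{\left(-33,-17 \right)} - 1041\right)} - \frac{1482}{-3132} = \frac{\left(-1015\right) \frac{1}{-3030}}{\left(2106 - 2468\right) \left(19 - 1041\right)} - \frac{1482}{-3132} = \frac{\left(-1015\right) \left(- \frac{1}{3030}\right)}{\left(-362\right) \left(-1022\right)} - - \frac{247}{522} = \frac{203}{606 \cdot 369964} + \frac{247}{522} = \frac{203}{606} \cdot \frac{1}{369964} + \frac{247}{522} = \frac{29}{32028312} + \frac{247}{522} = \frac{1318501367}{2786463144}$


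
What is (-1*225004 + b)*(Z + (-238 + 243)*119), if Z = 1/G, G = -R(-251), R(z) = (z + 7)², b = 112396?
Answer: -249313541922/3721 ≈ -6.7002e+7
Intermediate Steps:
R(z) = (7 + z)²
G = -59536 (G = -(7 - 251)² = -1*(-244)² = -1*59536 = -59536)
Z = -1/59536 (Z = 1/(-59536) = -1/59536 ≈ -1.6797e-5)
(-1*225004 + b)*(Z + (-238 + 243)*119) = (-1*225004 + 112396)*(-1/59536 + (-238 + 243)*119) = (-225004 + 112396)*(-1/59536 + 5*119) = -112608*(-1/59536 + 595) = -112608*35423919/59536 = -249313541922/3721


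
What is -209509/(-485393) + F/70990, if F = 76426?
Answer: 440421096/292017365 ≈ 1.5082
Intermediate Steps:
-209509/(-485393) + F/70990 = -209509/(-485393) + 76426/70990 = -209509*(-1/485393) + 76426*(1/70990) = 3551/8227 + 38213/35495 = 440421096/292017365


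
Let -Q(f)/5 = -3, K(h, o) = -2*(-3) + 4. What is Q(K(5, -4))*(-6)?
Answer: -90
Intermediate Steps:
K(h, o) = 10 (K(h, o) = 6 + 4 = 10)
Q(f) = 15 (Q(f) = -5*(-3) = 15)
Q(K(5, -4))*(-6) = 15*(-6) = -90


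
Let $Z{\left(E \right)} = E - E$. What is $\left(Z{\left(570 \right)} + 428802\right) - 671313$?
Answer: $-242511$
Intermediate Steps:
$Z{\left(E \right)} = 0$
$\left(Z{\left(570 \right)} + 428802\right) - 671313 = \left(0 + 428802\right) - 671313 = 428802 - 671313 = -242511$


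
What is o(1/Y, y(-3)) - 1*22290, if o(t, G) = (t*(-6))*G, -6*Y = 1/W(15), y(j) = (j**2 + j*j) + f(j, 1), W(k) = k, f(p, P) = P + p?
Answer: -13650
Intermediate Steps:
y(j) = 1 + j + 2*j**2 (y(j) = (j**2 + j*j) + (1 + j) = (j**2 + j**2) + (1 + j) = 2*j**2 + (1 + j) = 1 + j + 2*j**2)
Y = -1/90 (Y = -1/6/15 = -1/6*1/15 = -1/90 ≈ -0.011111)
o(t, G) = -6*G*t (o(t, G) = (-6*t)*G = -6*G*t)
o(1/Y, y(-3)) - 1*22290 = -6*(1 - 3 + 2*(-3)**2)/(-1/90) - 1*22290 = -6*(1 - 3 + 2*9)*(-90) - 22290 = -6*(1 - 3 + 18)*(-90) - 22290 = -6*16*(-90) - 22290 = 8640 - 22290 = -13650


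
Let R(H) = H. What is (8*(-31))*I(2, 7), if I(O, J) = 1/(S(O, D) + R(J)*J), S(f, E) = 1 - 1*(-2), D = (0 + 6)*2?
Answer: -62/13 ≈ -4.7692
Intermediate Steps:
D = 12 (D = 6*2 = 12)
S(f, E) = 3 (S(f, E) = 1 + 2 = 3)
I(O, J) = 1/(3 + J**2) (I(O, J) = 1/(3 + J*J) = 1/(3 + J**2))
(8*(-31))*I(2, 7) = (8*(-31))/(3 + 7**2) = -248/(3 + 49) = -248/52 = -248*1/52 = -62/13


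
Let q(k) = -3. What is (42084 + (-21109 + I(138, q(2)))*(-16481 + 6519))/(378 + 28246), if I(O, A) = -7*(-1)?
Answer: 13141263/1789 ≈ 7345.6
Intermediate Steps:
I(O, A) = 7
(42084 + (-21109 + I(138, q(2)))*(-16481 + 6519))/(378 + 28246) = (42084 + (-21109 + 7)*(-16481 + 6519))/(378 + 28246) = (42084 - 21102*(-9962))/28624 = (42084 + 210218124)*(1/28624) = 210260208*(1/28624) = 13141263/1789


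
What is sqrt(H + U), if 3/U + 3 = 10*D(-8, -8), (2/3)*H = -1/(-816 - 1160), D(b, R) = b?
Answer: I*sqrt(237955107)/82004 ≈ 0.18811*I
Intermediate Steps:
H = 3/3952 (H = 3*(-1/(-816 - 1160))/2 = 3*(-1/(-1976))/2 = 3*(-1*(-1/1976))/2 = (3/2)*(1/1976) = 3/3952 ≈ 0.00075911)
U = -3/83 (U = 3/(-3 + 10*(-8)) = 3/(-3 - 80) = 3/(-83) = 3*(-1/83) = -3/83 ≈ -0.036145)
sqrt(H + U) = sqrt(3/3952 - 3/83) = sqrt(-11607/328016) = I*sqrt(237955107)/82004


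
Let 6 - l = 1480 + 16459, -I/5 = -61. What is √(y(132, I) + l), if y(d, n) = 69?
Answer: 2*I*√4466 ≈ 133.66*I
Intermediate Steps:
I = 305 (I = -5*(-61) = 305)
l = -17933 (l = 6 - (1480 + 16459) = 6 - 1*17939 = 6 - 17939 = -17933)
√(y(132, I) + l) = √(69 - 17933) = √(-17864) = 2*I*√4466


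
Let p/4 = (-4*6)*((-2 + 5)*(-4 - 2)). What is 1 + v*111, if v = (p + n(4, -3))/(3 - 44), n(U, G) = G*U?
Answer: -190435/41 ≈ -4644.8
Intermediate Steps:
p = 1728 (p = 4*((-4*6)*((-2 + 5)*(-4 - 2))) = 4*(-72*(-6)) = 4*(-24*(-18)) = 4*432 = 1728)
v = -1716/41 (v = (1728 - 3*4)/(3 - 44) = (1728 - 12)/(-41) = 1716*(-1/41) = -1716/41 ≈ -41.854)
1 + v*111 = 1 - 1716/41*111 = 1 - 190476/41 = -190435/41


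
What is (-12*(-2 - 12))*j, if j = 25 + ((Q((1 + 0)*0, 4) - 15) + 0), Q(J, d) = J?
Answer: 1680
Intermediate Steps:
j = 10 (j = 25 + (((1 + 0)*0 - 15) + 0) = 25 + ((1*0 - 15) + 0) = 25 + ((0 - 15) + 0) = 25 + (-15 + 0) = 25 - 15 = 10)
(-12*(-2 - 12))*j = -12*(-2 - 12)*10 = -12*(-14)*10 = 168*10 = 1680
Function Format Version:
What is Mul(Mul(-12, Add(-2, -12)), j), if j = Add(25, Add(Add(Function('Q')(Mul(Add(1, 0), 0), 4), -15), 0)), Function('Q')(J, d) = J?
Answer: 1680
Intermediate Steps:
j = 10 (j = Add(25, Add(Add(Mul(Add(1, 0), 0), -15), 0)) = Add(25, Add(Add(Mul(1, 0), -15), 0)) = Add(25, Add(Add(0, -15), 0)) = Add(25, Add(-15, 0)) = Add(25, -15) = 10)
Mul(Mul(-12, Add(-2, -12)), j) = Mul(Mul(-12, Add(-2, -12)), 10) = Mul(Mul(-12, -14), 10) = Mul(168, 10) = 1680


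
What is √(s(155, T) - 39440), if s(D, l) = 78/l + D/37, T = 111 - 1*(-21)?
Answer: I*√26129618966/814 ≈ 198.58*I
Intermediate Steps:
T = 132 (T = 111 + 21 = 132)
s(D, l) = 78/l + D/37 (s(D, l) = 78/l + D*(1/37) = 78/l + D/37)
√(s(155, T) - 39440) = √((78/132 + (1/37)*155) - 39440) = √((78*(1/132) + 155/37) - 39440) = √((13/22 + 155/37) - 39440) = √(3891/814 - 39440) = √(-32100269/814) = I*√26129618966/814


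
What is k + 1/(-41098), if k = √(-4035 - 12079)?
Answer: -1/41098 + I*√16114 ≈ -2.4332e-5 + 126.94*I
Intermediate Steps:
k = I*√16114 (k = √(-16114) = I*√16114 ≈ 126.94*I)
k + 1/(-41098) = I*√16114 + 1/(-41098) = I*√16114 - 1/41098 = -1/41098 + I*√16114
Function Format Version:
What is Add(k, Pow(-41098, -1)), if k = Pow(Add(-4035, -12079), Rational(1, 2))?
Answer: Add(Rational(-1, 41098), Mul(I, Pow(16114, Rational(1, 2)))) ≈ Add(-2.4332e-5, Mul(126.94, I))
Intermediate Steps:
k = Mul(I, Pow(16114, Rational(1, 2))) (k = Pow(-16114, Rational(1, 2)) = Mul(I, Pow(16114, Rational(1, 2))) ≈ Mul(126.94, I))
Add(k, Pow(-41098, -1)) = Add(Mul(I, Pow(16114, Rational(1, 2))), Pow(-41098, -1)) = Add(Mul(I, Pow(16114, Rational(1, 2))), Rational(-1, 41098)) = Add(Rational(-1, 41098), Mul(I, Pow(16114, Rational(1, 2))))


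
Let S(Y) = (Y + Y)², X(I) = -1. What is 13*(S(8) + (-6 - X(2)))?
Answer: 3263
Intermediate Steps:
S(Y) = 4*Y² (S(Y) = (2*Y)² = 4*Y²)
13*(S(8) + (-6 - X(2))) = 13*(4*8² + (-6 - 1*(-1))) = 13*(4*64 + (-6 + 1)) = 13*(256 - 5) = 13*251 = 3263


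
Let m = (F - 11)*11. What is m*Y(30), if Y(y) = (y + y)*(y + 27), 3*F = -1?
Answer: -426360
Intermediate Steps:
F = -1/3 (F = (1/3)*(-1) = -1/3 ≈ -0.33333)
Y(y) = 2*y*(27 + y) (Y(y) = (2*y)*(27 + y) = 2*y*(27 + y))
m = -374/3 (m = (-1/3 - 11)*11 = -34/3*11 = -374/3 ≈ -124.67)
m*Y(30) = -748*30*(27 + 30)/3 = -748*30*57/3 = -374/3*3420 = -426360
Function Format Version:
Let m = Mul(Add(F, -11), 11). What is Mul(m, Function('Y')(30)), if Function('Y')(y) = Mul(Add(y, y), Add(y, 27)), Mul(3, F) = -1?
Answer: -426360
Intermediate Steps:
F = Rational(-1, 3) (F = Mul(Rational(1, 3), -1) = Rational(-1, 3) ≈ -0.33333)
Function('Y')(y) = Mul(2, y, Add(27, y)) (Function('Y')(y) = Mul(Mul(2, y), Add(27, y)) = Mul(2, y, Add(27, y)))
m = Rational(-374, 3) (m = Mul(Add(Rational(-1, 3), -11), 11) = Mul(Rational(-34, 3), 11) = Rational(-374, 3) ≈ -124.67)
Mul(m, Function('Y')(30)) = Mul(Rational(-374, 3), Mul(2, 30, Add(27, 30))) = Mul(Rational(-374, 3), Mul(2, 30, 57)) = Mul(Rational(-374, 3), 3420) = -426360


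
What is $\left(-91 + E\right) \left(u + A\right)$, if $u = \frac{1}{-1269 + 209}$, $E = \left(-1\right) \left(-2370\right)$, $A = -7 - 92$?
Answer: $- \frac{4512463}{20} \approx -2.2562 \cdot 10^{5}$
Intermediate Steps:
$A = -99$ ($A = -7 - 92 = -99$)
$E = 2370$
$u = - \frac{1}{1060}$ ($u = \frac{1}{-1060} = - \frac{1}{1060} \approx -0.0009434$)
$\left(-91 + E\right) \left(u + A\right) = \left(-91 + 2370\right) \left(- \frac{1}{1060} - 99\right) = 2279 \left(- \frac{104941}{1060}\right) = - \frac{4512463}{20}$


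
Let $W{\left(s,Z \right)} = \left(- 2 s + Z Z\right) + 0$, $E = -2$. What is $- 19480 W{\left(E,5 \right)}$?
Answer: $-564920$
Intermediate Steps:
$W{\left(s,Z \right)} = Z^{2} - 2 s$ ($W{\left(s,Z \right)} = \left(- 2 s + Z^{2}\right) + 0 = \left(Z^{2} - 2 s\right) + 0 = Z^{2} - 2 s$)
$- 19480 W{\left(E,5 \right)} = - 19480 \left(5^{2} - -4\right) = - 19480 \left(25 + 4\right) = \left(-19480\right) 29 = -564920$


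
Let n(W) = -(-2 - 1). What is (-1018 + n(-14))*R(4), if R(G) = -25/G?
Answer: 25375/4 ≈ 6343.8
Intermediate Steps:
n(W) = 3 (n(W) = -1*(-3) = 3)
(-1018 + n(-14))*R(4) = (-1018 + 3)*(-25/4) = -(-25375)/4 = -1015*(-25/4) = 25375/4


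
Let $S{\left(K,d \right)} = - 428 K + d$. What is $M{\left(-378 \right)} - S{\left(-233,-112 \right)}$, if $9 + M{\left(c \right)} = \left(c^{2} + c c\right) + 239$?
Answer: $186386$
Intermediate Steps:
$S{\left(K,d \right)} = d - 428 K$
$M{\left(c \right)} = 230 + 2 c^{2}$ ($M{\left(c \right)} = -9 + \left(\left(c^{2} + c c\right) + 239\right) = -9 + \left(\left(c^{2} + c^{2}\right) + 239\right) = -9 + \left(2 c^{2} + 239\right) = -9 + \left(239 + 2 c^{2}\right) = 230 + 2 c^{2}$)
$M{\left(-378 \right)} - S{\left(-233,-112 \right)} = \left(230 + 2 \left(-378\right)^{2}\right) - \left(-112 - -99724\right) = \left(230 + 2 \cdot 142884\right) - \left(-112 + 99724\right) = \left(230 + 285768\right) - 99612 = 285998 - 99612 = 186386$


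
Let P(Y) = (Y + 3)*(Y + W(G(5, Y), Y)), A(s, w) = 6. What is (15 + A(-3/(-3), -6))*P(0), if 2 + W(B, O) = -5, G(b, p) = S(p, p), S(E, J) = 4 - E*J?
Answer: -441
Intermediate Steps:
S(E, J) = 4 - E*J
G(b, p) = 4 - p² (G(b, p) = 4 - p*p = 4 - p²)
W(B, O) = -7 (W(B, O) = -2 - 5 = -7)
P(Y) = (-7 + Y)*(3 + Y) (P(Y) = (Y + 3)*(Y - 7) = (3 + Y)*(-7 + Y) = (-7 + Y)*(3 + Y))
(15 + A(-3/(-3), -6))*P(0) = (15 + 6)*(-21 + 0² - 4*0) = 21*(-21 + 0 + 0) = 21*(-21) = -441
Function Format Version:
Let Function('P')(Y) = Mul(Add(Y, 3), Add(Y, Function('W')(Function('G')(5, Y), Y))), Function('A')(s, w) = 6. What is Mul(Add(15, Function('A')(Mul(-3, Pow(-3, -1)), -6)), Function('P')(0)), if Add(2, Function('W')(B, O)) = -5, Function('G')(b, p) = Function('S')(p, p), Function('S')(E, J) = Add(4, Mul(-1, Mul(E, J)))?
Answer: -441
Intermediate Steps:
Function('S')(E, J) = Add(4, Mul(-1, E, J))
Function('G')(b, p) = Add(4, Mul(-1, Pow(p, 2))) (Function('G')(b, p) = Add(4, Mul(-1, p, p)) = Add(4, Mul(-1, Pow(p, 2))))
Function('W')(B, O) = -7 (Function('W')(B, O) = Add(-2, -5) = -7)
Function('P')(Y) = Mul(Add(-7, Y), Add(3, Y)) (Function('P')(Y) = Mul(Add(Y, 3), Add(Y, -7)) = Mul(Add(3, Y), Add(-7, Y)) = Mul(Add(-7, Y), Add(3, Y)))
Mul(Add(15, Function('A')(Mul(-3, Pow(-3, -1)), -6)), Function('P')(0)) = Mul(Add(15, 6), Add(-21, Pow(0, 2), Mul(-4, 0))) = Mul(21, Add(-21, 0, 0)) = Mul(21, -21) = -441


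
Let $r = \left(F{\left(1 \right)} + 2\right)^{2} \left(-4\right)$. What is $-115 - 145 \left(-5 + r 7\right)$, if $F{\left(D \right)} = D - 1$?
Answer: $16850$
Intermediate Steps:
$F{\left(D \right)} = -1 + D$
$r = -16$ ($r = \left(\left(-1 + 1\right) + 2\right)^{2} \left(-4\right) = \left(0 + 2\right)^{2} \left(-4\right) = 2^{2} \left(-4\right) = 4 \left(-4\right) = -16$)
$-115 - 145 \left(-5 + r 7\right) = -115 - 145 \left(-5 - 112\right) = -115 - -16965 = -115 + 16965 = 16850$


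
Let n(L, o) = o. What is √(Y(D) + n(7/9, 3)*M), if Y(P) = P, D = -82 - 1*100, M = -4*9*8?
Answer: I*√1046 ≈ 32.342*I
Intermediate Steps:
M = -288 (M = -36*8 = -288)
D = -182 (D = -82 - 100 = -182)
√(Y(D) + n(7/9, 3)*M) = √(-182 + 3*(-288)) = √(-182 - 864) = √(-1046) = I*√1046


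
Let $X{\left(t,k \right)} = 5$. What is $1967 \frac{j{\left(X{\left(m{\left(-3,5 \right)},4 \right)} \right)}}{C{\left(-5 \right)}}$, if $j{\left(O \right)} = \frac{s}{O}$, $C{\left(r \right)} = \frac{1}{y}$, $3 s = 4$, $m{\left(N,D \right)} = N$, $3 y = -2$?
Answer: $- \frac{15736}{45} \approx -349.69$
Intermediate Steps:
$y = - \frac{2}{3}$ ($y = \frac{1}{3} \left(-2\right) = - \frac{2}{3} \approx -0.66667$)
$s = \frac{4}{3}$ ($s = \frac{1}{3} \cdot 4 = \frac{4}{3} \approx 1.3333$)
$C{\left(r \right)} = - \frac{3}{2}$ ($C{\left(r \right)} = \frac{1}{- \frac{2}{3}} = - \frac{3}{2}$)
$j{\left(O \right)} = \frac{4}{3 O}$
$1967 \frac{j{\left(X{\left(m{\left(-3,5 \right)},4 \right)} \right)}}{C{\left(-5 \right)}} = 1967 \frac{\frac{4}{3} \cdot \frac{1}{5}}{- \frac{3}{2}} = 1967 \cdot \frac{4}{3} \cdot \frac{1}{5} \left(- \frac{2}{3}\right) = 1967 \cdot \frac{4}{15} \left(- \frac{2}{3}\right) = 1967 \left(- \frac{8}{45}\right) = - \frac{15736}{45}$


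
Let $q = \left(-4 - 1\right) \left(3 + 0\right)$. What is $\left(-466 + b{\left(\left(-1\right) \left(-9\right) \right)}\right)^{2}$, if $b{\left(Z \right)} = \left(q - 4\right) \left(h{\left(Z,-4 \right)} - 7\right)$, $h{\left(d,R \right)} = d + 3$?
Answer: $314721$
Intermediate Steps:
$q = -15$ ($q = \left(-4 - 1\right) 3 = \left(-5\right) 3 = -15$)
$h{\left(d,R \right)} = 3 + d$
$b{\left(Z \right)} = 76 - 19 Z$ ($b{\left(Z \right)} = \left(-15 - 4\right) \left(\left(3 + Z\right) - 7\right) = - 19 \left(-4 + Z\right) = 76 - 19 Z$)
$\left(-466 + b{\left(\left(-1\right) \left(-9\right) \right)}\right)^{2} = \left(-466 + \left(76 - 19 \left(\left(-1\right) \left(-9\right)\right)\right)\right)^{2} = \left(-466 + \left(76 - 171\right)\right)^{2} = \left(-466 - 95\right)^{2} = \left(-561\right)^{2} = 314721$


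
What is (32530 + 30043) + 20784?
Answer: 83357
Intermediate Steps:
(32530 + 30043) + 20784 = 62573 + 20784 = 83357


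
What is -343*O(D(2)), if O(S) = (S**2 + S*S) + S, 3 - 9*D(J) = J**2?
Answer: 2401/81 ≈ 29.642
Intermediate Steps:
D(J) = 1/3 - J**2/9
O(S) = S + 2*S**2 (O(S) = (S**2 + S**2) + S = 2*S**2 + S = S + 2*S**2)
-343*O(D(2)) = -343*(1/3 - 1/9*2**2)*(1 + 2*(1/3 - 1/9*2**2)) = -343*(1/3 - 1/9*4)*(1 + 2*(1/3 - 1/9*4)) = -343*(1/3 - 4/9)*(1 + 2*(1/3 - 4/9)) = -(-343)*(1 + 2*(-1/9))/9 = -(-343)*(1 - 2/9)/9 = -(-343)*7/(9*9) = -343*(-7/81) = 2401/81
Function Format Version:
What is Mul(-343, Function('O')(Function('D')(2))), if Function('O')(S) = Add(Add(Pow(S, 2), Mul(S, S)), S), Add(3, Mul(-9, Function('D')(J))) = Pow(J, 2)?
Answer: Rational(2401, 81) ≈ 29.642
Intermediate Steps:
Function('D')(J) = Add(Rational(1, 3), Mul(Rational(-1, 9), Pow(J, 2)))
Function('O')(S) = Add(S, Mul(2, Pow(S, 2))) (Function('O')(S) = Add(Add(Pow(S, 2), Pow(S, 2)), S) = Add(Mul(2, Pow(S, 2)), S) = Add(S, Mul(2, Pow(S, 2))))
Mul(-343, Function('O')(Function('D')(2))) = Mul(-343, Mul(Add(Rational(1, 3), Mul(Rational(-1, 9), Pow(2, 2))), Add(1, Mul(2, Add(Rational(1, 3), Mul(Rational(-1, 9), Pow(2, 2))))))) = Mul(-343, Mul(Add(Rational(1, 3), Mul(Rational(-1, 9), 4)), Add(1, Mul(2, Add(Rational(1, 3), Mul(Rational(-1, 9), 4)))))) = Mul(-343, Mul(Add(Rational(1, 3), Rational(-4, 9)), Add(1, Mul(2, Add(Rational(1, 3), Rational(-4, 9)))))) = Mul(-343, Mul(Rational(-1, 9), Add(1, Mul(2, Rational(-1, 9))))) = Mul(-343, Mul(Rational(-1, 9), Add(1, Rational(-2, 9)))) = Mul(-343, Mul(Rational(-1, 9), Rational(7, 9))) = Mul(-343, Rational(-7, 81)) = Rational(2401, 81)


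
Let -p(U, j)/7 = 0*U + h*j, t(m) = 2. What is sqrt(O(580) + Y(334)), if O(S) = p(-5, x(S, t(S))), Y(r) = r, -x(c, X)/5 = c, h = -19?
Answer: I*sqrt(385366) ≈ 620.78*I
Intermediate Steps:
x(c, X) = -5*c
p(U, j) = 133*j (p(U, j) = -7*(0*U - 19*j) = -7*(0 - 19*j) = -(-133)*j = 133*j)
O(S) = -665*S (O(S) = 133*(-5*S) = -665*S)
sqrt(O(580) + Y(334)) = sqrt(-665*580 + 334) = sqrt(-385700 + 334) = sqrt(-385366) = I*sqrt(385366)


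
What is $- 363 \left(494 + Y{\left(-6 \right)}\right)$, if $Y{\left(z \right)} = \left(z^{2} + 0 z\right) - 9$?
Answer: $-189123$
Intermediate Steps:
$Y{\left(z \right)} = -9 + z^{2}$ ($Y{\left(z \right)} = \left(z^{2} + 0\right) - 9 = z^{2} - 9 = -9 + z^{2}$)
$- 363 \left(494 + Y{\left(-6 \right)}\right) = - 363 \left(494 - \left(9 - \left(-6\right)^{2}\right)\right) = - 363 \left(494 + \left(-9 + 36\right)\right) = - 363 \left(494 + 27\right) = \left(-363\right) 521 = -189123$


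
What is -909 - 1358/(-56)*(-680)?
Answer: -17399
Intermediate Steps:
-909 - 1358/(-56)*(-680) = -909 - 1358*(-1/56)*(-680) = -909 + (97/4)*(-680) = -909 - 16490 = -17399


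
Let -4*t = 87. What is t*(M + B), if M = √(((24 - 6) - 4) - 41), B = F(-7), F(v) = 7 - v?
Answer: -609/2 - 261*I*√3/4 ≈ -304.5 - 113.02*I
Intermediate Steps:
t = -87/4 (t = -¼*87 = -87/4 ≈ -21.750)
B = 14 (B = 7 - 1*(-7) = 7 + 7 = 14)
M = 3*I*√3 (M = √((18 - 4) - 41) = √(14 - 41) = √(-27) = 3*I*√3 ≈ 5.1962*I)
t*(M + B) = -87*(3*I*√3 + 14)/4 = -87*(14 + 3*I*√3)/4 = -609/2 - 261*I*√3/4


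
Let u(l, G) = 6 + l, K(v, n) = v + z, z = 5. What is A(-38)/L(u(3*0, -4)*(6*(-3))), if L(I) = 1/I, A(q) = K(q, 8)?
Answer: 3564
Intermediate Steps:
K(v, n) = 5 + v (K(v, n) = v + 5 = 5 + v)
A(q) = 5 + q
A(-38)/L(u(3*0, -4)*(6*(-3))) = (5 - 38)/(1/((6 + 3*0)*(6*(-3)))) = -33*(6 + 0)*(-18) = -33*6*(-18) = -33/(1/(-108)) = -33/(-1/108) = -33*(-108) = 3564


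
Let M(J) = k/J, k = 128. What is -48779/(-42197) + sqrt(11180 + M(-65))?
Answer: 48779/42197 + 14*sqrt(240955)/65 ≈ 106.88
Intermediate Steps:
M(J) = 128/J
-48779/(-42197) + sqrt(11180 + M(-65)) = -48779/(-42197) + sqrt(11180 + 128/(-65)) = -48779*(-1/42197) + sqrt(11180 + 128*(-1/65)) = 48779/42197 + sqrt(11180 - 128/65) = 48779/42197 + sqrt(726572/65) = 48779/42197 + 14*sqrt(240955)/65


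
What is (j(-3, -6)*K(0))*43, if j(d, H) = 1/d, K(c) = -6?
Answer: 86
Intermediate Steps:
(j(-3, -6)*K(0))*43 = (-6/(-3))*43 = -1/3*(-6)*43 = 2*43 = 86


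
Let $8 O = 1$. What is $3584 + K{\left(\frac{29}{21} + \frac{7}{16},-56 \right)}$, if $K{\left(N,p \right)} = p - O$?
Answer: $\frac{28223}{8} \approx 3527.9$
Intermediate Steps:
$O = \frac{1}{8}$ ($O = \frac{1}{8} \cdot 1 = \frac{1}{8} \approx 0.125$)
$K{\left(N,p \right)} = - \frac{1}{8} + p$ ($K{\left(N,p \right)} = p - \frac{1}{8} = - \frac{1}{8} + p$)
$3584 + K{\left(\frac{29}{21} + \frac{7}{16},-56 \right)} = 3584 - \frac{449}{8} = \frac{28223}{8}$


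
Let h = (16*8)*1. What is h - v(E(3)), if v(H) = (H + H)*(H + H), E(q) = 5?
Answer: 28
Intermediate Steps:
v(H) = 4*H² (v(H) = (2*H)*(2*H) = 4*H²)
h = 128 (h = 128*1 = 128)
h - v(E(3)) = 128 - 4*5² = 128 - 4*25 = 128 - 1*100 = 128 - 100 = 28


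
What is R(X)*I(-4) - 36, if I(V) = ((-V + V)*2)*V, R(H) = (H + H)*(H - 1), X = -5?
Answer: -36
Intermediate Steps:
R(H) = 2*H*(-1 + H) (R(H) = (2*H)*(-1 + H) = 2*H*(-1 + H))
I(V) = 0 (I(V) = (0*2)*V = 0*V = 0)
R(X)*I(-4) - 36 = (2*(-5)*(-1 - 5))*0 - 36 = (2*(-5)*(-6))*0 - 36 = 60*0 - 36 = 0 - 36 = -36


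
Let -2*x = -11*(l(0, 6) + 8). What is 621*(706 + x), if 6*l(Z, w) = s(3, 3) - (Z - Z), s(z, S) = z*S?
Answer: 1883493/4 ≈ 4.7087e+5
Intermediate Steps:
s(z, S) = S*z
l(Z, w) = 3/2 (l(Z, w) = (3*3 - (Z - Z))/6 = (9 - 1*0)/6 = (9 + 0)/6 = (⅙)*9 = 3/2)
x = 209/4 (x = -(-11)*(3/2 + 8)/2 = -(-11)*19/(2*2) = -½*(-209/2) = 209/4 ≈ 52.250)
621*(706 + x) = 621*(706 + 209/4) = 621*(3033/4) = 1883493/4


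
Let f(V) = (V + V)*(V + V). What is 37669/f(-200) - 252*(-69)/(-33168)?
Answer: -31930721/110560000 ≈ -0.28881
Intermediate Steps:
f(V) = 4*V**2 (f(V) = (2*V)*(2*V) = 4*V**2)
37669/f(-200) - 252*(-69)/(-33168) = 37669/((4*(-200)**2)) - 252*(-69)/(-33168) = 37669/((4*40000)) + 17388*(-1/33168) = 37669/160000 - 1449/2764 = -31930721/110560000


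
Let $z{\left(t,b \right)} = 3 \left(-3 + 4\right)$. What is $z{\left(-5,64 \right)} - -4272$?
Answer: $4275$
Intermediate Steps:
$z{\left(t,b \right)} = 3$ ($z{\left(t,b \right)} = 3 \cdot 1 = 3$)
$z{\left(-5,64 \right)} - -4272 = 3 - -4272 = 3 + 4272 = 4275$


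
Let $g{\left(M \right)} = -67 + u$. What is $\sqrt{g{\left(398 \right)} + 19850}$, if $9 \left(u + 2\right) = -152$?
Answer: $\frac{\sqrt{177877}}{3} \approx 140.58$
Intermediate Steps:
$u = - \frac{170}{9}$ ($u = -2 + \frac{1}{9} \left(-152\right) = -2 - \frac{152}{9} = - \frac{170}{9} \approx -18.889$)
$g{\left(M \right)} = - \frac{773}{9}$ ($g{\left(M \right)} = -67 - \frac{170}{9} = - \frac{773}{9}$)
$\sqrt{g{\left(398 \right)} + 19850} = \sqrt{- \frac{773}{9} + 19850} = \sqrt{\frac{177877}{9}} = \frac{\sqrt{177877}}{3}$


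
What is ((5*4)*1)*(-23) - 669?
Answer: -1129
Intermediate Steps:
((5*4)*1)*(-23) - 669 = (20*1)*(-23) - 669 = 20*(-23) - 669 = -460 - 669 = -1129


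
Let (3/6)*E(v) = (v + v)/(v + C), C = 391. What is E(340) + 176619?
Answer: 7594697/43 ≈ 1.7662e+5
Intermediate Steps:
E(v) = 4*v/(391 + v) (E(v) = 2*((v + v)/(v + 391)) = 2*((2*v)/(391 + v)) = 2*(2*v/(391 + v)) = 4*v/(391 + v))
E(340) + 176619 = 4*340/(391 + 340) + 176619 = 4*340/731 + 176619 = 4*340*(1/731) + 176619 = 80/43 + 176619 = 7594697/43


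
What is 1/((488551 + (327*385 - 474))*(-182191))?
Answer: -1/111860172652 ≈ -8.9397e-12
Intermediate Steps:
1/((488551 + (327*385 - 474))*(-182191)) = -1/182191/(488551 + (125895 - 474)) = -1/182191/(488551 + 125421) = -1/182191/613972 = (1/613972)*(-1/182191) = -1/111860172652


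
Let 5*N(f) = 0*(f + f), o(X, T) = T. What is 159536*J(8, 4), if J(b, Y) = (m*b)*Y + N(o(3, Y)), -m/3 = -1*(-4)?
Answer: -61261824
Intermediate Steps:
m = -12 (m = -(-3)*(-4) = -3*4 = -12)
N(f) = 0 (N(f) = (0*(f + f))/5 = (0*(2*f))/5 = (⅕)*0 = 0)
J(b, Y) = -12*Y*b (J(b, Y) = (-12*b)*Y + 0 = -12*Y*b + 0 = -12*Y*b)
159536*J(8, 4) = 159536*(-12*4*8) = 159536*(-384) = -61261824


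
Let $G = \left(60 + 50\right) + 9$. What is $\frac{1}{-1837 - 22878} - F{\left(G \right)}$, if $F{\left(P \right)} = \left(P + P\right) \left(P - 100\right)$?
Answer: $- \frac{111761231}{24715} \approx -4522.0$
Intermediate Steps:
$G = 119$ ($G = 110 + 9 = 119$)
$F{\left(P \right)} = 2 P \left(-100 + P\right)$
$\frac{1}{-1837 - 22878} - F{\left(G \right)} = \frac{1}{-1837 - 22878} - 2 \cdot 119 \left(-100 + 119\right) = \frac{1}{-1837 - 22878} - 2 \cdot 119 \cdot 19 = \frac{1}{-24715} - 4522 = - \frac{1}{24715} - 4522 = - \frac{111761231}{24715}$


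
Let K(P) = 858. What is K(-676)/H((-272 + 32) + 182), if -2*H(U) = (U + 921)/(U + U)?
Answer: 199056/863 ≈ 230.66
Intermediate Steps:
H(U) = -(921 + U)/(4*U) (H(U) = -(U + 921)/(2*(U + U)) = -(921 + U)/(2*(2*U)) = -(921 + U)*1/(2*U)/2 = -(921 + U)/(4*U))
K(-676)/H((-272 + 32) + 182) = 858/(((-921 - ((-272 + 32) + 182))/(4*((-272 + 32) + 182)))) = 858/(((-921 - (-240 + 182))/(4*(-240 + 182)))) = 858/(((1/4)*(-921 - 1*(-58))/(-58))) = 858/(((1/4)*(-1/58)*(-921 + 58))) = 858/(((1/4)*(-1/58)*(-863))) = 858/(863/232) = 858*(232/863) = 199056/863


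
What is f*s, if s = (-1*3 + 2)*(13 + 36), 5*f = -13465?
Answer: 131957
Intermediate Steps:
f = -2693 (f = (1/5)*(-13465) = -2693)
s = -49 (s = (-3 + 2)*49 = -1*49 = -49)
f*s = -2693*(-49) = 131957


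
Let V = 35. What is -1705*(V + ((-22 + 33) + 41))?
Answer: -148335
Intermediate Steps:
-1705*(V + ((-22 + 33) + 41)) = -1705*(35 + ((-22 + 33) + 41)) = -1705*(35 + (11 + 41)) = -1705*(35 + 52) = -1705*87 = -148335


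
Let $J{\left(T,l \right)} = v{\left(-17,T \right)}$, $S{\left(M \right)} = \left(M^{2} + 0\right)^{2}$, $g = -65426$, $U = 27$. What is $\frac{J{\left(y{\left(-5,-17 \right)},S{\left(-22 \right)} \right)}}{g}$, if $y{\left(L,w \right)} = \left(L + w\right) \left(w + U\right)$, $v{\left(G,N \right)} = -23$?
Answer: $\frac{23}{65426} \approx 0.00035154$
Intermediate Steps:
$y{\left(L,w \right)} = \left(27 + w\right) \left(L + w\right)$ ($y{\left(L,w \right)} = \left(L + w\right) \left(w + 27\right) = \left(L + w\right) \left(27 + w\right) = \left(27 + w\right) \left(L + w\right)$)
$S{\left(M \right)} = M^{4}$ ($S{\left(M \right)} = \left(M^{2}\right)^{2} = M^{4}$)
$J{\left(T,l \right)} = -23$
$\frac{J{\left(y{\left(-5,-17 \right)},S{\left(-22 \right)} \right)}}{g} = - \frac{23}{-65426} = \left(-23\right) \left(- \frac{1}{65426}\right) = \frac{23}{65426}$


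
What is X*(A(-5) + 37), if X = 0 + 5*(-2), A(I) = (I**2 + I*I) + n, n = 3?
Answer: -900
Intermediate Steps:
A(I) = 3 + 2*I**2 (A(I) = (I**2 + I*I) + 3 = (I**2 + I**2) + 3 = 2*I**2 + 3 = 3 + 2*I**2)
X = -10 (X = 0 - 10 = -10)
X*(A(-5) + 37) = -10*((3 + 2*(-5)**2) + 37) = -10*((3 + 2*25) + 37) = -10*((3 + 50) + 37) = -10*(53 + 37) = -10*90 = -900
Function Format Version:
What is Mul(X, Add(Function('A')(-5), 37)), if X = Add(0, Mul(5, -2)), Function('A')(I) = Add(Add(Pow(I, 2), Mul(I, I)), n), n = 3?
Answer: -900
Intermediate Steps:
Function('A')(I) = Add(3, Mul(2, Pow(I, 2))) (Function('A')(I) = Add(Add(Pow(I, 2), Mul(I, I)), 3) = Add(Add(Pow(I, 2), Pow(I, 2)), 3) = Add(Mul(2, Pow(I, 2)), 3) = Add(3, Mul(2, Pow(I, 2))))
X = -10 (X = Add(0, -10) = -10)
Mul(X, Add(Function('A')(-5), 37)) = Mul(-10, Add(Add(3, Mul(2, Pow(-5, 2))), 37)) = Mul(-10, Add(Add(3, Mul(2, 25)), 37)) = Mul(-10, Add(Add(3, 50), 37)) = Mul(-10, Add(53, 37)) = Mul(-10, 90) = -900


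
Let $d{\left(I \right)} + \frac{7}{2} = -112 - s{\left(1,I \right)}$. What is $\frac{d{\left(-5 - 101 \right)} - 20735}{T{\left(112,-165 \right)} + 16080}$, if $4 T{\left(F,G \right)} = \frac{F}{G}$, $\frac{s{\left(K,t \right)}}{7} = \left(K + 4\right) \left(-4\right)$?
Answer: $- \frac{6834465}{5306344} \approx -1.288$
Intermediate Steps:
$s{\left(K,t \right)} = -112 - 28 K$ ($s{\left(K,t \right)} = 7 \left(K + 4\right) \left(-4\right) = 7 \left(4 + K\right) \left(-4\right) = 7 \left(-16 - 4 K\right) = -112 - 28 K$)
$T{\left(F,G \right)} = \frac{F}{4 G}$ ($T{\left(F,G \right)} = \frac{F \frac{1}{G}}{4} = \frac{F}{4 G}$)
$d{\left(I \right)} = \frac{49}{2}$ ($d{\left(I \right)} = - \frac{7}{2} - -28 = - \frac{7}{2} + \left(-112 + 140\right) = - \frac{7}{2} + 28 = \frac{49}{2}$)
$\frac{d{\left(-5 - 101 \right)} - 20735}{T{\left(112,-165 \right)} + 16080} = \frac{\frac{49}{2} - 20735}{\frac{1}{4} \cdot 112 \frac{1}{-165} + 16080} = - \frac{41421}{2 \left(\frac{1}{4} \cdot 112 \left(- \frac{1}{165}\right) + 16080\right)} = - \frac{41421}{2 \left(- \frac{28}{165} + 16080\right)} = - \frac{41421}{2 \cdot \frac{2653172}{165}} = \left(- \frac{41421}{2}\right) \frac{165}{2653172} = - \frac{6834465}{5306344}$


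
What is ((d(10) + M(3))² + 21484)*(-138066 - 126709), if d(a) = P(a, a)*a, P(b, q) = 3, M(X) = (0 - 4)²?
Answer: -6248690000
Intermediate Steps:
M(X) = 16 (M(X) = (-4)² = 16)
d(a) = 3*a
((d(10) + M(3))² + 21484)*(-138066 - 126709) = ((3*10 + 16)² + 21484)*(-138066 - 126709) = ((30 + 16)² + 21484)*(-264775) = (46² + 21484)*(-264775) = (2116 + 21484)*(-264775) = 23600*(-264775) = -6248690000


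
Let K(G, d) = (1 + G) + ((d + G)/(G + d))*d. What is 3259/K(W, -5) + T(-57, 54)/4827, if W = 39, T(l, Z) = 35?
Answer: 15732418/168945 ≈ 93.122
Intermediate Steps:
K(G, d) = 1 + G + d (K(G, d) = (1 + G) + ((G + d)/(G + d))*d = (1 + G) + 1*d = (1 + G) + d = 1 + G + d)
3259/K(W, -5) + T(-57, 54)/4827 = 3259/(1 + 39 - 5) + 35/4827 = 3259/35 + 35*(1/4827) = 3259*(1/35) + 35/4827 = 3259/35 + 35/4827 = 15732418/168945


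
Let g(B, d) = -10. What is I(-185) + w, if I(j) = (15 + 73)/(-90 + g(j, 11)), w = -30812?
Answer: -770322/25 ≈ -30813.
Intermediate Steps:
I(j) = -22/25 (I(j) = (15 + 73)/(-90 - 10) = 88/(-100) = 88*(-1/100) = -22/25)
I(-185) + w = -22/25 - 30812 = -770322/25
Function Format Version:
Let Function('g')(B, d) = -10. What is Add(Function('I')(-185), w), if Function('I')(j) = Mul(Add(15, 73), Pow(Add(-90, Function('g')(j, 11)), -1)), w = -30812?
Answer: Rational(-770322, 25) ≈ -30813.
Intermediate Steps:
Function('I')(j) = Rational(-22, 25) (Function('I')(j) = Mul(Add(15, 73), Pow(Add(-90, -10), -1)) = Mul(88, Pow(-100, -1)) = Mul(88, Rational(-1, 100)) = Rational(-22, 25))
Add(Function('I')(-185), w) = Add(Rational(-22, 25), -30812) = Rational(-770322, 25)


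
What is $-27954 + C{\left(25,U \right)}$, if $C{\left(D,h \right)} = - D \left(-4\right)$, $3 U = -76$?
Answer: $-27854$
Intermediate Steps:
$U = - \frac{76}{3}$ ($U = \frac{1}{3} \left(-76\right) = - \frac{76}{3} \approx -25.333$)
$C{\left(D,h \right)} = 4 D$ ($C{\left(D,h \right)} = - \left(-4\right) D = 4 D$)
$-27954 + C{\left(25,U \right)} = -27954 + 4 \cdot 25 = -27954 + 100 = -27854$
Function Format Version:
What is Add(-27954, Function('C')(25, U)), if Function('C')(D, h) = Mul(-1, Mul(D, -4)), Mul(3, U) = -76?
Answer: -27854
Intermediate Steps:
U = Rational(-76, 3) (U = Mul(Rational(1, 3), -76) = Rational(-76, 3) ≈ -25.333)
Function('C')(D, h) = Mul(4, D) (Function('C')(D, h) = Mul(-1, Mul(-4, D)) = Mul(4, D))
Add(-27954, Function('C')(25, U)) = Add(-27954, Mul(4, 25)) = Add(-27954, 100) = -27854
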